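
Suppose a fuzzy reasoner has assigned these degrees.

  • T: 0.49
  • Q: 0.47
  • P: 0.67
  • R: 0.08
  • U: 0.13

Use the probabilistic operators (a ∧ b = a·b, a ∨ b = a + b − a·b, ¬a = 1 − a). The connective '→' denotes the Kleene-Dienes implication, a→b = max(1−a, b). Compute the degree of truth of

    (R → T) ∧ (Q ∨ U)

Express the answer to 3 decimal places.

0.496

R → T  [Kleene-Dienes: max(1−a, b)] with a=0.0800, b=0.4900 → 0.9200
Q ∨ U = a + b − a·b on (0.4700, 0.1300) = 0.5389
(R → T) ∧ (Q ∨ U) = a·b on (0.9200, 0.5389) = 0.4958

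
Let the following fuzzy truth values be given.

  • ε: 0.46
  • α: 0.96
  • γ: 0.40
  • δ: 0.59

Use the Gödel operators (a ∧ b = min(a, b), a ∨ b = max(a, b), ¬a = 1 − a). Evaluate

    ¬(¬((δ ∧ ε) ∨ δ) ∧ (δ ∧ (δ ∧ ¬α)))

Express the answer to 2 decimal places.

0.96

δ ∧ ε = min(a, b) on (0.59, 0.46) = 0.46
(δ ∧ ε) ∨ δ = max(a, b) on (0.46, 0.59) = 0.59
¬((δ ∧ ε) ∨ δ) = 1 − 0.59 = 0.41
¬α = 1 − 0.96 = 0.04
δ ∧ ¬α = min(a, b) on (0.59, 0.04) = 0.04
δ ∧ (δ ∧ ¬α) = min(a, b) on (0.59, 0.04) = 0.04
¬((δ ∧ ε) ∨ δ) ∧ (δ ∧ (δ ∧ ¬α)) = min(a, b) on (0.41, 0.04) = 0.04
¬(¬((δ ∧ ε) ∨ δ) ∧ (δ ∧ (δ ∧ ¬α))) = 1 − 0.04 = 0.96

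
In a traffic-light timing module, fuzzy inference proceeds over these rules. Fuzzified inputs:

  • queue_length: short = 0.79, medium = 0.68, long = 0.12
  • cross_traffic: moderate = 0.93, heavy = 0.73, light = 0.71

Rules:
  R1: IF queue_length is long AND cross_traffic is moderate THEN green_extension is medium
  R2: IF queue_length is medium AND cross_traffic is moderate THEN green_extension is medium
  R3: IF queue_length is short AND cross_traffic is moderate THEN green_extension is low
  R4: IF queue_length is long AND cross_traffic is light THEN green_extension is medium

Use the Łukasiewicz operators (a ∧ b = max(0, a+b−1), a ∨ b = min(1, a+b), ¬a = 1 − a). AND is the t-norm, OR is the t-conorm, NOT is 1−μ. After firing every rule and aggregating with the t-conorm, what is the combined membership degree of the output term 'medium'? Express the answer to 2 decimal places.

R1: long=0.12, moderate=0.93; AND[max(0, a+b−1)] → w = 0.05
R2: medium=0.68, moderate=0.93; AND[max(0, a+b−1)] → w = 0.61
R3: short=0.79, moderate=0.93; AND[max(0, a+b−1)] → w = 0.72
R4: long=0.12, light=0.71; AND[max(0, a+b−1)] → w = 0.00
Rules with consequent 'medium': {R1, R2, R4} → strengths 0.05, 0.61, 0.00
Aggregate via t-conorm [min(1, a+b)]: 0.66

0.66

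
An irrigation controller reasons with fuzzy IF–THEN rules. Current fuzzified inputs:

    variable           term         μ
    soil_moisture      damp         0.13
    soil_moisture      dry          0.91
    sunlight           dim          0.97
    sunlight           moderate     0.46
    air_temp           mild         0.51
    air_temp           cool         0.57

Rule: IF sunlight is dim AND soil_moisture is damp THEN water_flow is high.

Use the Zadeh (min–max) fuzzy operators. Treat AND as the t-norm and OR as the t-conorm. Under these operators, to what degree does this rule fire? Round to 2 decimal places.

0.13

firing strength: dim=0.97, damp=0.13; AND[min(a, b)] → w = 0.13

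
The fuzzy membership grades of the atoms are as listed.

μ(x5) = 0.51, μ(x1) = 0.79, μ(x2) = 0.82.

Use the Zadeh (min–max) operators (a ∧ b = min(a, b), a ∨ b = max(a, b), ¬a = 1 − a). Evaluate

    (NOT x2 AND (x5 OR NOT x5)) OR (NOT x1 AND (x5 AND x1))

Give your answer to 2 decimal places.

0.21

NOT x2 = 1 − 0.82 = 0.18
NOT x5 = 1 − 0.51 = 0.49
x5 OR NOT x5 = max(a, b) on (0.51, 0.49) = 0.51
NOT x2 AND (x5 OR NOT x5) = min(a, b) on (0.18, 0.51) = 0.18
NOT x1 = 1 − 0.79 = 0.21
x5 AND x1 = min(a, b) on (0.51, 0.79) = 0.51
NOT x1 AND (x5 AND x1) = min(a, b) on (0.21, 0.51) = 0.21
(NOT x2 AND (x5 OR NOT x5)) OR (NOT x1 AND (x5 AND x1)) = max(a, b) on (0.18, 0.21) = 0.21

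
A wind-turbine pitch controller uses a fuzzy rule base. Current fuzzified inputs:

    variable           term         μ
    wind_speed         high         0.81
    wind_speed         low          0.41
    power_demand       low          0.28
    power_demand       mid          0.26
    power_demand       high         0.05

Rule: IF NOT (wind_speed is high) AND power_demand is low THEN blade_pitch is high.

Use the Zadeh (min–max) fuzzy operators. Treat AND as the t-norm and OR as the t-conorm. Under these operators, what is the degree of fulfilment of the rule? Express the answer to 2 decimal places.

firing strength: ¬high=1−0.81=0.19, low=0.28; AND[min(a, b)] → w = 0.19

0.19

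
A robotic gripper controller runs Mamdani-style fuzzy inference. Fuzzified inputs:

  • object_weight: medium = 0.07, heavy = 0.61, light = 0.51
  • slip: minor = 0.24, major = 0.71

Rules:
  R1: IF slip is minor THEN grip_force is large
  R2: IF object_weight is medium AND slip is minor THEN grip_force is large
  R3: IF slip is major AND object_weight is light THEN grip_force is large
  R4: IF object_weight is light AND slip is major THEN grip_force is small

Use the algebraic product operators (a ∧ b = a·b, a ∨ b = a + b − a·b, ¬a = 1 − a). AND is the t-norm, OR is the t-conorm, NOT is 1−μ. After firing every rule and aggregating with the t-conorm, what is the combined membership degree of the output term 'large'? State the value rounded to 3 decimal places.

0.523

R1: minor=0.24 → w = 0.2400
R2: medium=0.07, minor=0.24; AND[a·b] → w = 0.0168
R3: major=0.71, light=0.51; AND[a·b] → w = 0.3621
R4: light=0.51, major=0.71; AND[a·b] → w = 0.3621
Rules with consequent 'large': {R1, R2, R3} → strengths 0.2400, 0.0168, 0.3621
Aggregate via t-conorm [a + b − a·b]: 0.5233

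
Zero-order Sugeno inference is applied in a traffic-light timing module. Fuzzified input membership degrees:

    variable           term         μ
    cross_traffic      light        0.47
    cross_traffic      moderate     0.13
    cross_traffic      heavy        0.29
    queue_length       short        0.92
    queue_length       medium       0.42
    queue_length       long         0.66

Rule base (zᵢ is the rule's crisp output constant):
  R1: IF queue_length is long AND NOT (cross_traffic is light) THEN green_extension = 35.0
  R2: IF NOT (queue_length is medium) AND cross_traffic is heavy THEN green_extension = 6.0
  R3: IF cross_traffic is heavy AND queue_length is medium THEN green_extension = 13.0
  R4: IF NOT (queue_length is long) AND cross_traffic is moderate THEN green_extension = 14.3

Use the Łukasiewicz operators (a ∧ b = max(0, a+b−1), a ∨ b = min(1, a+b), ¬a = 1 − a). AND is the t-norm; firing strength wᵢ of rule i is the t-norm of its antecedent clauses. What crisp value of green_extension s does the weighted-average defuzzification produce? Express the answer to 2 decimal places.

35.00

R1 (z=35.0): long=0.66, ¬light=1−0.47=0.53; AND[max(0, a+b−1)] → w = 0.19
R2 (z=6.0): ¬medium=1−0.42=0.58, heavy=0.29; AND[max(0, a+b−1)] → w = 0.00
R3 (z=13.0): heavy=0.29, medium=0.42; AND[max(0, a+b−1)] → w = 0.00
R4 (z=14.3): ¬long=1−0.66=0.34, moderate=0.13; AND[max(0, a+b−1)] → w = 0.00
Weighted average = (0.19·35.0 + 0.00·6.0 + 0.00·13.0 + 0.00·14.3) / (0.19 + 0.00 + 0.00 + 0.00)
  = 6.6500 / 0.1900 = 35.00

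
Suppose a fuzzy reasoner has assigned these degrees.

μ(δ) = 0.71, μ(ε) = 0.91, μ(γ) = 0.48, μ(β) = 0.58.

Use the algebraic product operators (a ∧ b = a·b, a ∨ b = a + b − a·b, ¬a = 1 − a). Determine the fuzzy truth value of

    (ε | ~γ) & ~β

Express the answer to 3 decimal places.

0.402

~γ = 1 − 0.4800 = 0.5200
ε | ~γ = a + b − a·b on (0.9100, 0.5200) = 0.9568
~β = 1 − 0.5800 = 0.4200
(ε | ~γ) & ~β = a·b on (0.9568, 0.4200) = 0.4019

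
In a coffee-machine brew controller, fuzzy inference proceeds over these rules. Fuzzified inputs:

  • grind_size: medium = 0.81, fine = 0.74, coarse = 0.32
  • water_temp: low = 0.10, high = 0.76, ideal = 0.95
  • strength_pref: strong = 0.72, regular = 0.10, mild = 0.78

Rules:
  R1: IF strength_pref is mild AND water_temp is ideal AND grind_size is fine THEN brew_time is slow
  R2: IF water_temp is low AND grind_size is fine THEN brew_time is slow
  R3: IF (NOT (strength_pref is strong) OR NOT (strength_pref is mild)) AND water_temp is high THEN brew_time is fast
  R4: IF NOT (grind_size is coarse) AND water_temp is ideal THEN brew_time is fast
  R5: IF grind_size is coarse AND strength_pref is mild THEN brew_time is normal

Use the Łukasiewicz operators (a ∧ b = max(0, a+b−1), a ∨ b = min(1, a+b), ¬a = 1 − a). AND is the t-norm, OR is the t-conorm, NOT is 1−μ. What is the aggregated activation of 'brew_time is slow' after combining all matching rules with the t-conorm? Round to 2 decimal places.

R1: mild=0.78, ideal=0.95, fine=0.74; AND[max(0, a+b−1)] → w = 0.47
R2: low=0.10, fine=0.74; AND[max(0, a+b−1)] → w = 0.00
R3: (¬strong=1−0.72=0.28 OR ¬mild=1−0.78=0.22) = 0.50; AND[max(0, a+b−1)] with high=0.76 → w = 0.26
R4: ¬coarse=1−0.32=0.68, ideal=0.95; AND[max(0, a+b−1)] → w = 0.63
R5: coarse=0.32, mild=0.78; AND[max(0, a+b−1)] → w = 0.10
Rules with consequent 'slow': {R1, R2} → strengths 0.47, 0.00
Aggregate via t-conorm [min(1, a+b)]: 0.47

0.47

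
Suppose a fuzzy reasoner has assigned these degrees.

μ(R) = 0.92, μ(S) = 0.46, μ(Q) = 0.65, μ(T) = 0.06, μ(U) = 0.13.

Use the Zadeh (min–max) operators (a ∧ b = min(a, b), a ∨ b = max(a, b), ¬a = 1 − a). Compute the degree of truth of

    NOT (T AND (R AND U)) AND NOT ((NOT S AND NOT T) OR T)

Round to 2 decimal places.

R AND U = min(a, b) on (0.92, 0.13) = 0.13
T AND (R AND U) = min(a, b) on (0.06, 0.13) = 0.06
NOT (T AND (R AND U)) = 1 − 0.06 = 0.94
NOT S = 1 − 0.46 = 0.54
NOT T = 1 − 0.06 = 0.94
NOT S AND NOT T = min(a, b) on (0.54, 0.94) = 0.54
(NOT S AND NOT T) OR T = max(a, b) on (0.54, 0.06) = 0.54
NOT ((NOT S AND NOT T) OR T) = 1 − 0.54 = 0.46
NOT (T AND (R AND U)) AND NOT ((NOT S AND NOT T) OR T) = min(a, b) on (0.94, 0.46) = 0.46

0.46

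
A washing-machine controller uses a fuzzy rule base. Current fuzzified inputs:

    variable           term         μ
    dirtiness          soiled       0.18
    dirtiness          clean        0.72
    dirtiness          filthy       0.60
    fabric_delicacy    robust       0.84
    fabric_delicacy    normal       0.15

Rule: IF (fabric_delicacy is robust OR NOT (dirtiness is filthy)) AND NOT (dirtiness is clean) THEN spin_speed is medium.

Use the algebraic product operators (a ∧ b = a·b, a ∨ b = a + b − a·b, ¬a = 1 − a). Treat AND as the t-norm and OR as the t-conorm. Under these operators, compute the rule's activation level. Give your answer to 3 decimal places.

firing strength: (robust=0.84 OR ¬filthy=1−0.60=0.40) = 0.9040; AND[a·b] with ¬clean=1−0.72=0.28 → w = 0.2531

0.253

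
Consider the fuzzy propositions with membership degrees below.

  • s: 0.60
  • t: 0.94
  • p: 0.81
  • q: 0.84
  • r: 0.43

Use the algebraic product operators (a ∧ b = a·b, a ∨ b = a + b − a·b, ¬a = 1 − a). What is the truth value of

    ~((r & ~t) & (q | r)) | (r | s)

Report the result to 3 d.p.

~t = 1 − 0.9400 = 0.0600
r & ~t = a·b on (0.4300, 0.0600) = 0.0258
q | r = a + b − a·b on (0.8400, 0.4300) = 0.9088
(r & ~t) & (q | r) = a·b on (0.0258, 0.9088) = 0.0234
~((r & ~t) & (q | r)) = 1 − 0.0234 = 0.9766
r | s = a + b − a·b on (0.4300, 0.6000) = 0.7720
~((r & ~t) & (q | r)) | (r | s) = a + b − a·b on (0.9766, 0.7720) = 0.9947

0.995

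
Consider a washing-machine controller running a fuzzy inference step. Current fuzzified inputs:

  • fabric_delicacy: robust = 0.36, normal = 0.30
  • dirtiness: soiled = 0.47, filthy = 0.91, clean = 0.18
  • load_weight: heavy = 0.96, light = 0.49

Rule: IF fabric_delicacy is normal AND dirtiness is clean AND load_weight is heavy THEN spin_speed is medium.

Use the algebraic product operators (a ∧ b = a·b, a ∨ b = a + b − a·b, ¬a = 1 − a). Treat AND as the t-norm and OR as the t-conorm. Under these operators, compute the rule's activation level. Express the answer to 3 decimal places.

firing strength: normal=0.30, clean=0.18, heavy=0.96; AND[a·b] → w = 0.0518

0.052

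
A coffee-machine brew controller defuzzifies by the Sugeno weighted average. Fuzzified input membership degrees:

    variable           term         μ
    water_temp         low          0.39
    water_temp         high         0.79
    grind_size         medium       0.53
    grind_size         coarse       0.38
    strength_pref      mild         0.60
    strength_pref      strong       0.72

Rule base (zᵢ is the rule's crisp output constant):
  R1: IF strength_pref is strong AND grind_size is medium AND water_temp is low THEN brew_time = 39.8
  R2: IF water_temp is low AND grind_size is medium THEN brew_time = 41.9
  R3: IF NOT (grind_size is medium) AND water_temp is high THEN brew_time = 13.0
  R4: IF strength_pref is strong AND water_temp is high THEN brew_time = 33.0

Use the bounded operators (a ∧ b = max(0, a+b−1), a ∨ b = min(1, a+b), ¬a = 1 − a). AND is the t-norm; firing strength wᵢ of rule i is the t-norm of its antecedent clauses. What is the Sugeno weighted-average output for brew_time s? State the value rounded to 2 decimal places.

R1 (z=39.8): strong=0.72, medium=0.53, low=0.39; AND[max(0, a+b−1)] → w = 0.00
R2 (z=41.9): low=0.39, medium=0.53; AND[max(0, a+b−1)] → w = 0.00
R3 (z=13.0): ¬medium=1−0.53=0.47, high=0.79; AND[max(0, a+b−1)] → w = 0.26
R4 (z=33.0): strong=0.72, high=0.79; AND[max(0, a+b−1)] → w = 0.51
Weighted average = (0.00·39.8 + 0.00·41.9 + 0.26·13.0 + 0.51·33.0) / (0.00 + 0.00 + 0.26 + 0.51)
  = 20.2100 / 0.7700 = 26.25

26.25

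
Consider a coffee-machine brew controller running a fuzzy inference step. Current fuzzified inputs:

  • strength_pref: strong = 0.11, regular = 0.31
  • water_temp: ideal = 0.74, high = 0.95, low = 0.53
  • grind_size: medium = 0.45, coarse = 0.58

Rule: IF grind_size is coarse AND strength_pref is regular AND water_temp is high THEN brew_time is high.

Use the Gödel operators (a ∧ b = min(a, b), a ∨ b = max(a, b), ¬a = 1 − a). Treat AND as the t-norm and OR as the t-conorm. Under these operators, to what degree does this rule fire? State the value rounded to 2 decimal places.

firing strength: coarse=0.58, regular=0.31, high=0.95; AND[min(a, b)] → w = 0.31

0.31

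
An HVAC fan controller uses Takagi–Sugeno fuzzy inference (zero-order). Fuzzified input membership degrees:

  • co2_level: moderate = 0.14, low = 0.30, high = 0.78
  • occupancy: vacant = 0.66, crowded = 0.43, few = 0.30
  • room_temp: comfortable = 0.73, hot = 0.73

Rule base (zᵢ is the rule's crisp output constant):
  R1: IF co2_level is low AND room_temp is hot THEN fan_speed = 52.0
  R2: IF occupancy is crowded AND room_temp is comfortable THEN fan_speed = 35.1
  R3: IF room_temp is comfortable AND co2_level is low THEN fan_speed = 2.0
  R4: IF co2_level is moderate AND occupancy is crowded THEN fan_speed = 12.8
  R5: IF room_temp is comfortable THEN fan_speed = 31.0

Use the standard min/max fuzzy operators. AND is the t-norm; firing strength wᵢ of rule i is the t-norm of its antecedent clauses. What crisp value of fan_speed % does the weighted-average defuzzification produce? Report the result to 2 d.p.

R1 (z=52.0): low=0.30, hot=0.73; AND[min(a, b)] → w = 0.30
R2 (z=35.1): crowded=0.43, comfortable=0.73; AND[min(a, b)] → w = 0.43
R3 (z=2.0): comfortable=0.73, low=0.30; AND[min(a, b)] → w = 0.30
R4 (z=12.8): moderate=0.14, crowded=0.43; AND[min(a, b)] → w = 0.14
R5 (z=31.0): comfortable=0.73 → w = 0.73
Weighted average = (0.30·52.0 + 0.43·35.1 + 0.30·2.0 + 0.14·12.8 + 0.73·31.0) / (0.30 + 0.43 + 0.30 + 0.14 + 0.73)
  = 55.7150 / 1.9000 = 29.32

29.32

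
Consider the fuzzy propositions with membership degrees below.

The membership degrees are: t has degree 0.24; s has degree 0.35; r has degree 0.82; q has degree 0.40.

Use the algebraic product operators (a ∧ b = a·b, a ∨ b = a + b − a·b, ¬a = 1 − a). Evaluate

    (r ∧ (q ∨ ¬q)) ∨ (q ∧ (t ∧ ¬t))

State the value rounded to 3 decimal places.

¬q = 1 − 0.4000 = 0.6000
q ∨ ¬q = a + b − a·b on (0.4000, 0.6000) = 0.7600
r ∧ (q ∨ ¬q) = a·b on (0.8200, 0.7600) = 0.6232
¬t = 1 − 0.2400 = 0.7600
t ∧ ¬t = a·b on (0.2400, 0.7600) = 0.1824
q ∧ (t ∧ ¬t) = a·b on (0.4000, 0.1824) = 0.0730
(r ∧ (q ∨ ¬q)) ∨ (q ∧ (t ∧ ¬t)) = a + b − a·b on (0.6232, 0.0730) = 0.6507

0.651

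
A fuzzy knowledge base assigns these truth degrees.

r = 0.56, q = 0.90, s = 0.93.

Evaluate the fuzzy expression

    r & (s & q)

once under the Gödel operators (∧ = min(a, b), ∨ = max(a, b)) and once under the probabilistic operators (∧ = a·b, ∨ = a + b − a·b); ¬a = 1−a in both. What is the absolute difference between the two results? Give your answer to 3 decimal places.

Under Gödel:
  s & q = min(a, b) on (0.93, 0.90) = 0.90
  r & (s & q) = min(a, b) on (0.56, 0.90) = 0.56
  → value = 0.5600
Under probabilistic:
  s & q = a·b on (0.9300, 0.9000) = 0.8370
  r & (s & q) = a·b on (0.5600, 0.8370) = 0.4687
  → value = 0.4687
|0.5600 − 0.4687| = 0.091

0.091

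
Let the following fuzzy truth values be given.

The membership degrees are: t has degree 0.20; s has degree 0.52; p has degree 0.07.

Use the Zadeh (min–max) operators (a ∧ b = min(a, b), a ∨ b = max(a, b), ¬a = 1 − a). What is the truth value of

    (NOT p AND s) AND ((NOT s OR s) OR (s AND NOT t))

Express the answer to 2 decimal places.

0.52

NOT p = 1 − 0.07 = 0.93
NOT p AND s = min(a, b) on (0.93, 0.52) = 0.52
NOT s = 1 − 0.52 = 0.48
NOT s OR s = max(a, b) on (0.48, 0.52) = 0.52
NOT t = 1 − 0.20 = 0.80
s AND NOT t = min(a, b) on (0.52, 0.80) = 0.52
(NOT s OR s) OR (s AND NOT t) = max(a, b) on (0.52, 0.52) = 0.52
(NOT p AND s) AND ((NOT s OR s) OR (s AND NOT t)) = min(a, b) on (0.52, 0.52) = 0.52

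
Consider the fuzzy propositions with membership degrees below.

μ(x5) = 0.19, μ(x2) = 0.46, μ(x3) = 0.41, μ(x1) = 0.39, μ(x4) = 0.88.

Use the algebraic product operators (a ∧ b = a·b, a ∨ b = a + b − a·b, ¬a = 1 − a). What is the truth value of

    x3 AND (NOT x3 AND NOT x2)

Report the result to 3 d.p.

0.131

NOT x3 = 1 − 0.4100 = 0.5900
NOT x2 = 1 − 0.4600 = 0.5400
NOT x3 AND NOT x2 = a·b on (0.5900, 0.5400) = 0.3186
x3 AND (NOT x3 AND NOT x2) = a·b on (0.4100, 0.3186) = 0.1306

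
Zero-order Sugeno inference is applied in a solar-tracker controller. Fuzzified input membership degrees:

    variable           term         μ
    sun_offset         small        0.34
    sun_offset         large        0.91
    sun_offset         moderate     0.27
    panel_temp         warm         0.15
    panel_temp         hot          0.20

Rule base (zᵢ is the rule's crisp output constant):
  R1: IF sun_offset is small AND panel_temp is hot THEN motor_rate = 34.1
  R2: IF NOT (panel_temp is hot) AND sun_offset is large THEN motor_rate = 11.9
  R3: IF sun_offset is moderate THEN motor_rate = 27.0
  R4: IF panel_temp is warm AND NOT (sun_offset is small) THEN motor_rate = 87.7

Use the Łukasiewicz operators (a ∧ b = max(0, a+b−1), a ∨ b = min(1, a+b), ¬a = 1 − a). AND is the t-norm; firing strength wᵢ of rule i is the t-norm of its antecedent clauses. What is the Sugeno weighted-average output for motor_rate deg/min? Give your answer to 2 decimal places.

16.06

R1 (z=34.1): small=0.34, hot=0.20; AND[max(0, a+b−1)] → w = 0.00
R2 (z=11.9): ¬hot=1−0.20=0.80, large=0.91; AND[max(0, a+b−1)] → w = 0.71
R3 (z=27.0): moderate=0.27 → w = 0.27
R4 (z=87.7): warm=0.15, ¬small=1−0.34=0.66; AND[max(0, a+b−1)] → w = 0.00
Weighted average = (0.00·34.1 + 0.71·11.9 + 0.27·27.0 + 0.00·87.7) / (0.00 + 0.71 + 0.27 + 0.00)
  = 15.7390 / 0.9800 = 16.06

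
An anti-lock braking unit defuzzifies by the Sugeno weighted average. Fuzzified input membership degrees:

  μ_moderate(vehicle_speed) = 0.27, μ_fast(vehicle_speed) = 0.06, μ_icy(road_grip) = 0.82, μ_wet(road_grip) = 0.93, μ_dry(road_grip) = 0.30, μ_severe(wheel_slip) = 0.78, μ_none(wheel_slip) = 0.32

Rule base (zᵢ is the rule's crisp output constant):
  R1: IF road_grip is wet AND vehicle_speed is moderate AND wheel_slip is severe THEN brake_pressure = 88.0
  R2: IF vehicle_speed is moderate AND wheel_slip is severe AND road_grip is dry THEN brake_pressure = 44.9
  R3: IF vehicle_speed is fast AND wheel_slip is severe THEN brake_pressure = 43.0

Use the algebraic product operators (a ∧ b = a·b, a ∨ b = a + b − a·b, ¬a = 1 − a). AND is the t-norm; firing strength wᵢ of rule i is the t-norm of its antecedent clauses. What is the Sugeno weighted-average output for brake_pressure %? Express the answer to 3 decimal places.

72.210

R1 (z=88.0): wet=0.93, moderate=0.27, severe=0.78; AND[a·b] → w = 0.1959
R2 (z=44.9): moderate=0.27, severe=0.78, dry=0.30; AND[a·b] → w = 0.0632
R3 (z=43.0): fast=0.06, severe=0.78; AND[a·b] → w = 0.0468
Weighted average = (0.1959·88.0 + 0.0632·44.9 + 0.0468·43.0) / (0.1959 + 0.0632 + 0.0468)
  = 22.0847 / 0.3058 = 72.210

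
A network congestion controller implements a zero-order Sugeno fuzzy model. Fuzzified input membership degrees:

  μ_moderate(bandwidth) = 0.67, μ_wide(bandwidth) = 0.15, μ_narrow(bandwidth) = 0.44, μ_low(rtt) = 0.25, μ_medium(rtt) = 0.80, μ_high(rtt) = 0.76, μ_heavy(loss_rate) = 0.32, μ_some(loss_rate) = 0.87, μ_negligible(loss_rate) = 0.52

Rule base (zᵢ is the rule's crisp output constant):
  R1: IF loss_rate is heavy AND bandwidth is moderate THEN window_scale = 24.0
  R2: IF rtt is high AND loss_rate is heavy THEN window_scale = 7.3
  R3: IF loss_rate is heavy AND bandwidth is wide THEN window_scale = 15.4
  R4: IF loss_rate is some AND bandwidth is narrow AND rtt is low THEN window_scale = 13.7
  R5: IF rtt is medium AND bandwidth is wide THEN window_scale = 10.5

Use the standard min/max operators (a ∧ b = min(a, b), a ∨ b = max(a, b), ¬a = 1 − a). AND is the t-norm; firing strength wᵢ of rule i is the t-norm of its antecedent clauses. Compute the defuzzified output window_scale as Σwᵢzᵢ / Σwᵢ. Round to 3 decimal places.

14.560

R1 (z=24.0): heavy=0.32, moderate=0.67; AND[min(a, b)] → w = 0.32
R2 (z=7.3): high=0.76, heavy=0.32; AND[min(a, b)] → w = 0.32
R3 (z=15.4): heavy=0.32, wide=0.15; AND[min(a, b)] → w = 0.15
R4 (z=13.7): some=0.87, narrow=0.44, low=0.25; AND[min(a, b)] → w = 0.25
R5 (z=10.5): medium=0.80, wide=0.15; AND[min(a, b)] → w = 0.15
Weighted average = (0.32·24.0 + 0.32·7.3 + 0.15·15.4 + 0.25·13.7 + 0.15·10.5) / (0.32 + 0.32 + 0.15 + 0.25 + 0.15)
  = 17.3260 / 1.1900 = 14.560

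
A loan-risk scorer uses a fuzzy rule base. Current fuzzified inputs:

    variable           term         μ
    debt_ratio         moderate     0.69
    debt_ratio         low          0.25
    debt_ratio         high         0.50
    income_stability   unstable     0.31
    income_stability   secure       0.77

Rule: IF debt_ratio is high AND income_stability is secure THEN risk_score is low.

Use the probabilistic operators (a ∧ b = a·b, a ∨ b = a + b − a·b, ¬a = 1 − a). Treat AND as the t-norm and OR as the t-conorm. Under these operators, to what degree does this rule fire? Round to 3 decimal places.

0.385

firing strength: high=0.50, secure=0.77; AND[a·b] → w = 0.3850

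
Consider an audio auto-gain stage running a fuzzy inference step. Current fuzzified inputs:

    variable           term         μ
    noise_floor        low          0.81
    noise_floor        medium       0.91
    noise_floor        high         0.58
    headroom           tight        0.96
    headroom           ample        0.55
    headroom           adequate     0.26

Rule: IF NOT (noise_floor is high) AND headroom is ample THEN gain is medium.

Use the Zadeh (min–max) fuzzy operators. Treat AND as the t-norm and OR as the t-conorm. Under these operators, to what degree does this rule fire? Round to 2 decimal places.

firing strength: ¬high=1−0.58=0.42, ample=0.55; AND[min(a, b)] → w = 0.42

0.42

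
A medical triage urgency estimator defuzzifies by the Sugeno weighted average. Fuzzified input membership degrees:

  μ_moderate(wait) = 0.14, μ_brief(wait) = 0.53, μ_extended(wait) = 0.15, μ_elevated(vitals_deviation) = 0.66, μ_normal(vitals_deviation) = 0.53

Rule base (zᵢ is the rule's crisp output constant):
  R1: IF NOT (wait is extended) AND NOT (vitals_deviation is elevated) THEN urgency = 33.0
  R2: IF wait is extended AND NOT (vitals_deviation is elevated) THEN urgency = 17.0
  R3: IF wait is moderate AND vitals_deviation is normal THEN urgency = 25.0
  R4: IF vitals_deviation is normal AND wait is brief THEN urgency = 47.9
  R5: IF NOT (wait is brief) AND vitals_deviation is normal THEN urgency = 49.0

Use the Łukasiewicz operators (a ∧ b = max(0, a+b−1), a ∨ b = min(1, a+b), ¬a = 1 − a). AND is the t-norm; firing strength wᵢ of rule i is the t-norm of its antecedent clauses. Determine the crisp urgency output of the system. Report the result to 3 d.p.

36.576

R1 (z=33.0): ¬extended=1−0.15=0.85, ¬elevated=1−0.66=0.34; AND[max(0, a+b−1)] → w = 0.19
R2 (z=17.0): extended=0.15, ¬elevated=1−0.66=0.34; AND[max(0, a+b−1)] → w = 0.00
R3 (z=25.0): moderate=0.14, normal=0.53; AND[max(0, a+b−1)] → w = 0.00
R4 (z=47.9): normal=0.53, brief=0.53; AND[max(0, a+b−1)] → w = 0.06
R5 (z=49.0): ¬brief=1−0.53=0.47, normal=0.53; AND[max(0, a+b−1)] → w = 0.00
Weighted average = (0.19·33.0 + 0.00·17.0 + 0.00·25.0 + 0.06·47.9 + 0.00·49.0) / (0.19 + 0.00 + 0.00 + 0.06 + 0.00)
  = 9.1440 / 0.2500 = 36.576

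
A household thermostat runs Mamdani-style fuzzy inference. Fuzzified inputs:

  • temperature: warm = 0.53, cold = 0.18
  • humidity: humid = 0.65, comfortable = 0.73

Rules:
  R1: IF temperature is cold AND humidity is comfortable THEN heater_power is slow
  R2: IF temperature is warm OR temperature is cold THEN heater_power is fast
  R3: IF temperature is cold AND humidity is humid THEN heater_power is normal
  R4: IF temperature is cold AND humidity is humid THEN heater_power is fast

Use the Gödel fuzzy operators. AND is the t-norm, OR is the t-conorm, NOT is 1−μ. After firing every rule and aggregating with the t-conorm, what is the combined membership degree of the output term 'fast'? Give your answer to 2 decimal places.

0.53

R1: cold=0.18, comfortable=0.73; AND[min(a, b)] → w = 0.18
R2: warm=0.53, cold=0.18; OR[max(a, b)] → w = 0.53
R3: cold=0.18, humid=0.65; AND[min(a, b)] → w = 0.18
R4: cold=0.18, humid=0.65; AND[min(a, b)] → w = 0.18
Rules with consequent 'fast': {R2, R4} → strengths 0.53, 0.18
Aggregate via t-conorm [max(a, b)]: 0.53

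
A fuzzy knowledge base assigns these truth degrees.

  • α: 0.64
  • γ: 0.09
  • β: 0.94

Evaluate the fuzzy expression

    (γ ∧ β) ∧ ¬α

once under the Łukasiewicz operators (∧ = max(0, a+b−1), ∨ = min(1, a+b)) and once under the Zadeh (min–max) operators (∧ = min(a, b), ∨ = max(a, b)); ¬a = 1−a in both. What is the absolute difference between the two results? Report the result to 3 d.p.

0.090

Under Łukasiewicz:
  γ ∧ β = max(0, a+b−1) on (0.09, 0.94) = 0.03
  ¬α = 1 − 0.64 = 0.36
  (γ ∧ β) ∧ ¬α = max(0, a+b−1) on (0.03, 0.36) = 0.00
  → value = 0.0000
Under Zadeh (min–max):
  γ ∧ β = min(a, b) on (0.09, 0.94) = 0.09
  ¬α = 1 − 0.64 = 0.36
  (γ ∧ β) ∧ ¬α = min(a, b) on (0.09, 0.36) = 0.09
  → value = 0.0900
|0.0000 − 0.0900| = 0.090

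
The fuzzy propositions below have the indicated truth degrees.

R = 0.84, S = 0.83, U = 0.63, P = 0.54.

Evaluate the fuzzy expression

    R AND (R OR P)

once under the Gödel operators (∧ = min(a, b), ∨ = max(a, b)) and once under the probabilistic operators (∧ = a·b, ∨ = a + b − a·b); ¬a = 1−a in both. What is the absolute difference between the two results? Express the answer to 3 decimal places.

Under Gödel:
  R OR P = max(a, b) on (0.84, 0.54) = 0.84
  R AND (R OR P) = min(a, b) on (0.84, 0.84) = 0.84
  → value = 0.8400
Under probabilistic:
  R OR P = a + b − a·b on (0.8400, 0.5400) = 0.9264
  R AND (R OR P) = a·b on (0.8400, 0.9264) = 0.7782
  → value = 0.7782
|0.8400 − 0.7782| = 0.062

0.062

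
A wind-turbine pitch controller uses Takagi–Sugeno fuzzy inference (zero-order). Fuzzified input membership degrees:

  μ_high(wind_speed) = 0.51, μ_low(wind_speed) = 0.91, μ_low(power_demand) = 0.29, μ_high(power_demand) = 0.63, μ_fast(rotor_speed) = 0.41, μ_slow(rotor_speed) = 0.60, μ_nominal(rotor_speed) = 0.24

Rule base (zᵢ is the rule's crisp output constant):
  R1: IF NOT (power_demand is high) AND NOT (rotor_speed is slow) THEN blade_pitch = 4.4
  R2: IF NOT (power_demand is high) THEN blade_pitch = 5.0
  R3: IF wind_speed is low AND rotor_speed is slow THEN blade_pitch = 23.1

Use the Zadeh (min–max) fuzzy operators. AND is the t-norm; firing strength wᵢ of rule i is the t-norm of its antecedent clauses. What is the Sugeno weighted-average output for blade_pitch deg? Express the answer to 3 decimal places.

12.939

R1 (z=4.4): ¬high=1−0.63=0.37, ¬slow=1−0.60=0.40; AND[min(a, b)] → w = 0.37
R2 (z=5.0): ¬high=1−0.63=0.37 → w = 0.37
R3 (z=23.1): low=0.91, slow=0.60; AND[min(a, b)] → w = 0.60
Weighted average = (0.37·4.4 + 0.37·5.0 + 0.60·23.1) / (0.37 + 0.37 + 0.60)
  = 17.3380 / 1.3400 = 12.939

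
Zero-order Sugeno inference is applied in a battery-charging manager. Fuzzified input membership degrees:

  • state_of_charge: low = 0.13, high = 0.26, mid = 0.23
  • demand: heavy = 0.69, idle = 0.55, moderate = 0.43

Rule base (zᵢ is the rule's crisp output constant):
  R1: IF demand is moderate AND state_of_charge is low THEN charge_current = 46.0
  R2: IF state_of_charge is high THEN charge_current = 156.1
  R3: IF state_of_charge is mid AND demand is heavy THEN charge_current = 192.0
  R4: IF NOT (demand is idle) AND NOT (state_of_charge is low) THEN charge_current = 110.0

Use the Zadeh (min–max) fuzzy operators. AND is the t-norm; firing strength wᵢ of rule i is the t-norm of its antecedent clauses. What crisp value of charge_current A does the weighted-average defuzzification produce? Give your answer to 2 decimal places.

R1 (z=46.0): moderate=0.43, low=0.13; AND[min(a, b)] → w = 0.13
R2 (z=156.1): high=0.26 → w = 0.26
R3 (z=192.0): mid=0.23, heavy=0.69; AND[min(a, b)] → w = 0.23
R4 (z=110.0): ¬idle=1−0.55=0.45, ¬low=1−0.13=0.87; AND[min(a, b)] → w = 0.45
Weighted average = (0.13·46.0 + 0.26·156.1 + 0.23·192.0 + 0.45·110.0) / (0.13 + 0.26 + 0.23 + 0.45)
  = 140.2260 / 1.0700 = 131.05

131.05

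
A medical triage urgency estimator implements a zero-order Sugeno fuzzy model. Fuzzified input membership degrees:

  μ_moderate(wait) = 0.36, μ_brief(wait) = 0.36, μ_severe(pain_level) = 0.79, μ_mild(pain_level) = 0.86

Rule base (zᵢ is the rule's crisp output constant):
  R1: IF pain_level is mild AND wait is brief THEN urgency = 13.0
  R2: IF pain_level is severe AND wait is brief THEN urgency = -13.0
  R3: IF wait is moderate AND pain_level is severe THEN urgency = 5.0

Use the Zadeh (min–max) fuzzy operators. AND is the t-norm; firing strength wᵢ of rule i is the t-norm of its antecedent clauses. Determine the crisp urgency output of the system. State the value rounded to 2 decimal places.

1.67

R1 (z=13.0): mild=0.86, brief=0.36; AND[min(a, b)] → w = 0.36
R2 (z=-13.0): severe=0.79, brief=0.36; AND[min(a, b)] → w = 0.36
R3 (z=5.0): moderate=0.36, severe=0.79; AND[min(a, b)] → w = 0.36
Weighted average = (0.36·13.0 + 0.36·-13.0 + 0.36·5.0) / (0.36 + 0.36 + 0.36)
  = 1.8000 / 1.0800 = 1.67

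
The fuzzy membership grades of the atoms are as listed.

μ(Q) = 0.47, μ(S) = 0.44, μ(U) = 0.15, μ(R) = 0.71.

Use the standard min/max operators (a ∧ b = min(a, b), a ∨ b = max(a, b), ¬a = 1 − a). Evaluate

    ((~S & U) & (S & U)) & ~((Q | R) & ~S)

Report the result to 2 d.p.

~S = 1 − 0.44 = 0.56
~S & U = min(a, b) on (0.56, 0.15) = 0.15
S & U = min(a, b) on (0.44, 0.15) = 0.15
(~S & U) & (S & U) = min(a, b) on (0.15, 0.15) = 0.15
Q | R = max(a, b) on (0.47, 0.71) = 0.71
~S = 1 − 0.44 = 0.56
(Q | R) & ~S = min(a, b) on (0.71, 0.56) = 0.56
~((Q | R) & ~S) = 1 − 0.56 = 0.44
((~S & U) & (S & U)) & ~((Q | R) & ~S) = min(a, b) on (0.15, 0.44) = 0.15

0.15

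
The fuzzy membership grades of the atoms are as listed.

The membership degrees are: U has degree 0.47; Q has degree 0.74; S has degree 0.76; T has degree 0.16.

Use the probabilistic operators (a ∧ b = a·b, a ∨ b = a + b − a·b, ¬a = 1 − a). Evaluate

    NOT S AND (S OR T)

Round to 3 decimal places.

0.192

NOT S = 1 − 0.7600 = 0.2400
S OR T = a + b − a·b on (0.7600, 0.1600) = 0.7984
NOT S AND (S OR T) = a·b on (0.2400, 0.7984) = 0.1916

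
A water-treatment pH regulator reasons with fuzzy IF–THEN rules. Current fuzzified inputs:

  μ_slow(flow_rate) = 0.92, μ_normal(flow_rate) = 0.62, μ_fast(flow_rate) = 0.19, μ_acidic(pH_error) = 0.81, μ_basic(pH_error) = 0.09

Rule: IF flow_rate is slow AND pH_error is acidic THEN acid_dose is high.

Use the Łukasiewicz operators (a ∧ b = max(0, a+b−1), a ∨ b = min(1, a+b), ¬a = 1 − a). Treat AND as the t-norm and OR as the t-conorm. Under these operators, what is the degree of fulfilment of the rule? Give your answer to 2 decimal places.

firing strength: slow=0.92, acidic=0.81; AND[max(0, a+b−1)] → w = 0.73

0.73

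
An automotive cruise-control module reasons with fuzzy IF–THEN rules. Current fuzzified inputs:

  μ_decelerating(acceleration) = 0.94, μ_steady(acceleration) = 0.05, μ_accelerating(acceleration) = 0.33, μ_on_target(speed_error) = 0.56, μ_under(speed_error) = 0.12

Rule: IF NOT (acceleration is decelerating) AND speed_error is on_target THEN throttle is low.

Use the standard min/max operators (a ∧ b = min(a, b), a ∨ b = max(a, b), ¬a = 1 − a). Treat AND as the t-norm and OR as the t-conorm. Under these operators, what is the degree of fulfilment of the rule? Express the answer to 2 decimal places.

0.06

firing strength: ¬decelerating=1−0.94=0.06, on_target=0.56; AND[min(a, b)] → w = 0.06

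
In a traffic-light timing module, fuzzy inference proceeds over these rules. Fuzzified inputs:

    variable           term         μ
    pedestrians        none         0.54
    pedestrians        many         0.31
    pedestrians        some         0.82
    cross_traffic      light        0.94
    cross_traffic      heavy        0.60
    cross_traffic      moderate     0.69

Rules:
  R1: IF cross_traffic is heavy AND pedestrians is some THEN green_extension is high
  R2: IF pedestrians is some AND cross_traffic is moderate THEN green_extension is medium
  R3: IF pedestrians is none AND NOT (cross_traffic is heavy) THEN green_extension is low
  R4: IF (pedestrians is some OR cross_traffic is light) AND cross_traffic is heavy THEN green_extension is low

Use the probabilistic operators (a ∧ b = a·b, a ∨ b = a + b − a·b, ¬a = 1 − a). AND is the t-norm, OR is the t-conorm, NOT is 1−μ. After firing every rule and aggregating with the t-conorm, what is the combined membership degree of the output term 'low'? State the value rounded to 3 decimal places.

R1: heavy=0.60, some=0.82; AND[a·b] → w = 0.4920
R2: some=0.82, moderate=0.69; AND[a·b] → w = 0.5658
R3: none=0.54, ¬heavy=1−0.60=0.40; AND[a·b] → w = 0.2160
R4: (some=0.82 OR light=0.94) = 0.9892; AND[a·b] with heavy=0.60 → w = 0.5935
Rules with consequent 'low': {R3, R4} → strengths 0.2160, 0.5935
Aggregate via t-conorm [a + b − a·b]: 0.6813

0.681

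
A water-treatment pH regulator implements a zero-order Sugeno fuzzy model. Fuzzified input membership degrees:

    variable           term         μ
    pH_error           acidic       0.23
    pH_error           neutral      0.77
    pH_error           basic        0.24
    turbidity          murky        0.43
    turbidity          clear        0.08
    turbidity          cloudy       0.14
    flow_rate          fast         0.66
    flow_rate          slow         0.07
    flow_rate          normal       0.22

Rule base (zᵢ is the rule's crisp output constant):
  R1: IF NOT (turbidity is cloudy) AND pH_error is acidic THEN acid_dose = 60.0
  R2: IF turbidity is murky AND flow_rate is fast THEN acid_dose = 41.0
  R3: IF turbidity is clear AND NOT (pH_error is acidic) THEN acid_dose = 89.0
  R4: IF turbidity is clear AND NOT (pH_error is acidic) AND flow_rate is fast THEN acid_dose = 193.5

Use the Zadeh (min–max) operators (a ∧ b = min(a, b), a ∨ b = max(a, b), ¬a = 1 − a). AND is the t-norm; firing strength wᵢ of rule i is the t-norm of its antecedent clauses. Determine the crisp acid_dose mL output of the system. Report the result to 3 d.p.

65.890

R1 (z=60.0): ¬cloudy=1−0.14=0.86, acidic=0.23; AND[min(a, b)] → w = 0.23
R2 (z=41.0): murky=0.43, fast=0.66; AND[min(a, b)] → w = 0.43
R3 (z=89.0): clear=0.08, ¬acidic=1−0.23=0.77; AND[min(a, b)] → w = 0.08
R4 (z=193.5): clear=0.08, ¬acidic=1−0.23=0.77, fast=0.66; AND[min(a, b)] → w = 0.08
Weighted average = (0.23·60.0 + 0.43·41.0 + 0.08·89.0 + 0.08·193.5) / (0.23 + 0.43 + 0.08 + 0.08)
  = 54.0300 / 0.8200 = 65.890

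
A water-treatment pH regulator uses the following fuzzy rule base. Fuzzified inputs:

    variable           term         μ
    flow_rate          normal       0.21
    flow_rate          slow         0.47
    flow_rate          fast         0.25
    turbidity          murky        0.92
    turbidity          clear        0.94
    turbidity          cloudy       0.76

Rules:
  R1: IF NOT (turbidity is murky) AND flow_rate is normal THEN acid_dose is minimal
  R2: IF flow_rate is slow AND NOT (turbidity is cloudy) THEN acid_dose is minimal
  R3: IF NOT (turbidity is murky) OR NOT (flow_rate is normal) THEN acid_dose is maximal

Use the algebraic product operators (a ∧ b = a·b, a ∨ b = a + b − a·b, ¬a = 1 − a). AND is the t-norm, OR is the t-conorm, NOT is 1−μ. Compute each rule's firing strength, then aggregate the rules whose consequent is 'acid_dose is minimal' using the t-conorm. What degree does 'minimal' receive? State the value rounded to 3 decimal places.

R1: ¬murky=1−0.92=0.08, normal=0.21; AND[a·b] → w = 0.0168
R2: slow=0.47, ¬cloudy=1−0.76=0.24; AND[a·b] → w = 0.1128
R3: ¬murky=1−0.92=0.08, ¬normal=1−0.21=0.79; OR[a + b − a·b] → w = 0.8068
Rules with consequent 'minimal': {R1, R2} → strengths 0.0168, 0.1128
Aggregate via t-conorm [a + b − a·b]: 0.1277

0.128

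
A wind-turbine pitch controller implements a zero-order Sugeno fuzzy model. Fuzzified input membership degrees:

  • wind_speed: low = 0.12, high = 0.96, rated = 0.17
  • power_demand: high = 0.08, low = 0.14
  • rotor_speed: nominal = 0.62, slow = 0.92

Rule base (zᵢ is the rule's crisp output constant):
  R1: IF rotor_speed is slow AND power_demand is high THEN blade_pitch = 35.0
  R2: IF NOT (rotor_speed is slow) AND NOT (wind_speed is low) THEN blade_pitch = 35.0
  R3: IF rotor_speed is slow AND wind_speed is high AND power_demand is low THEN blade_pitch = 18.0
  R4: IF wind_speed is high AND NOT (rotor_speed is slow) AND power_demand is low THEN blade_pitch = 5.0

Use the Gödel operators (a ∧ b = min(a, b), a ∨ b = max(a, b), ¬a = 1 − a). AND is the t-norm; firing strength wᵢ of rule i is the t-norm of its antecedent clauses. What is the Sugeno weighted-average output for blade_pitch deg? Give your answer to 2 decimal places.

R1 (z=35.0): slow=0.92, high=0.08; AND[min(a, b)] → w = 0.08
R2 (z=35.0): ¬slow=1−0.92=0.08, ¬low=1−0.12=0.88; AND[min(a, b)] → w = 0.08
R3 (z=18.0): slow=0.92, high=0.96, low=0.14; AND[min(a, b)] → w = 0.14
R4 (z=5.0): high=0.96, ¬slow=1−0.92=0.08, low=0.14; AND[min(a, b)] → w = 0.08
Weighted average = (0.08·35.0 + 0.08·35.0 + 0.14·18.0 + 0.08·5.0) / (0.08 + 0.08 + 0.14 + 0.08)
  = 8.5200 / 0.3800 = 22.42

22.42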